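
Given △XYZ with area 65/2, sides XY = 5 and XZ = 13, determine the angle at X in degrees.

From the SAS area formula Area = (1/2)ab sin(C), rearranging gives sin(C) = 2*Area/(ab).
sin(C) = 2 * 65/2 / (65) = 1.
Therefore C = arcsin(1) = 90°.

90°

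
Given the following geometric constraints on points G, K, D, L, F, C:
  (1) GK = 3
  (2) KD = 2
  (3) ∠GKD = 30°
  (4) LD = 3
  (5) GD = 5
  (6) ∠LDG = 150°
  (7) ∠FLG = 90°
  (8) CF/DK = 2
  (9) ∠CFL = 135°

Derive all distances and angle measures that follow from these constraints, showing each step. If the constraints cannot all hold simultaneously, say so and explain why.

These constraints are not satisfiable: (1), (2) and (3) already determine GD: by the law of cosines GD² = 3² + 2² − 2·3·2·cos(30°) = 2.61, so GD ≈ 1.61, which contradicts (5) GD = 5. No planar figure meets all of them, so nothing further can be derived.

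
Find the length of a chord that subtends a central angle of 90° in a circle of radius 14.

Chord = 2(14) sin(45°) = 14*sqrt(2)

14*sqrt(2)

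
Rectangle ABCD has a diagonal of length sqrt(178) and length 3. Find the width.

b = sqrt(d^2 - a^2) = sqrt(178 - 9) = sqrt(169) = 13

13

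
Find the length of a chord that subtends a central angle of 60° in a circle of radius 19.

Chord = 2(19) sin(30°) = 19

19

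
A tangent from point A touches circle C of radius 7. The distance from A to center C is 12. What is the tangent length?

The tangent, radius, and line from the external point to the center form a right triangle.
The right angle is where the tangent meets the radius.
By the Pythagorean theorem: tangent² + 7² = 12²
tangent² = 144 - 49 = 95
tangent = sqrt(95)

sqrt(95)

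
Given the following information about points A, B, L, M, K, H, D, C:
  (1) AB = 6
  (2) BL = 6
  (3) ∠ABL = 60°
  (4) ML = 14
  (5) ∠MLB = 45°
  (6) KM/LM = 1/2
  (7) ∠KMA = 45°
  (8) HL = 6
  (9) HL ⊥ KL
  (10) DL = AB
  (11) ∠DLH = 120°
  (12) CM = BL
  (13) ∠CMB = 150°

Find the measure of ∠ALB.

Step 1: By the law of cosines on triangle LBA: LA² = 6² + 6² − 2·6·6·cos(60°) = 36, so LA = 6.
Step 2: By the inverse law of cosines on triangle ALB: cos(∠ALB) = (6² + 6² − 6²) / (2·6·6) = 36/72 = 0.5, so ∠ALB = 60°.

Therefore, the measure of angle ∠ALB = 60°.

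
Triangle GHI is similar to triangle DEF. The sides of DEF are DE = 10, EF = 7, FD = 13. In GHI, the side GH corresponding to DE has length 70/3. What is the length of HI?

Similar triangles have proportional sides. Setting up the proportion:
GH / DE = HI / EF
70/3 / 10 = HI / 7
HI = 7 * 70/3 / 10 = 49/3.

49/3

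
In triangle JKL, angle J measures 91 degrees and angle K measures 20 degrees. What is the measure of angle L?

The interior angles sum to 180°: angle L = 180 - 91 - 20 = 69°.
The triangle is obtuse (angles 91°, 20°, 69°).

69 degrees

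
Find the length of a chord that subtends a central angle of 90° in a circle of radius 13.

Chord = 2(13) sin(45°) = 13*sqrt(2)

13*sqrt(2)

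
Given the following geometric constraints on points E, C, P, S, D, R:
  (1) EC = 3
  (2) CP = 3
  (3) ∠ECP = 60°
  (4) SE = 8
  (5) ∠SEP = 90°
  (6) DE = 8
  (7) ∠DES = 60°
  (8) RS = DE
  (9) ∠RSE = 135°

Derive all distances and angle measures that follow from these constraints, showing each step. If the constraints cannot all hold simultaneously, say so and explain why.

The constraints are consistent.

From the given relations:
  RS = DE = 8

Step 1: From EC = 3, CP = 3, and ∠ECP = 60°, by the law of cosines:
  EP² = EC² + CP² - 2·EC·CP·cos(60°) = 9 + 9 - 9 = 9
  EP = 3

Step 2: From ES = 8, SR = 8, and ∠ESR = 135°, by the law of cosines:
  ER² = ES² + SR² - 2·ES·SR·cos(135°) = 64 + 64 + 90.51 = 218.5
  ER ≈ 14.78

Step 3: From SE = 8, ED = 8, and ∠SED = 60°, by the law of cosines:
  SD² = SE² + ED² - 2·SE·ED·cos(60°) = 64 + 64 - 64 = 64
  SD = 8

Step 4: From PE = 3, ES = 8, and ∠PES = 90°, by the law of cosines:
  PS² = PE² + ES² - 2·PE·ES·cos(90°) = 9 + 64 - 0 = 73
  PS = √73

Step 5: From EC = 3, EP = 3, CP = 3, by the inverse law of cosines:
  cos(∠CEP) = (EC² + EP² - CP²) / (2·EC·EP)
  ∠CEP = 60°

Step 6: From ER = 14.78, ES = 8, RS = 8, by the inverse law of cosines:
  cos(∠RES) = (ER² + ES² - RS²) / (2·ER·ES)
  ∠RES = 22.5°

Step 7: From PC = 3, PE = 3, CE = 3, by the inverse law of cosines:
  cos(∠CPE) = (PC² + PE² - CE²) / (2·PC·PE)
  ∠CPE = 60°

Step 8: From SD = 8, SE = 8, DE = 8, by the inverse law of cosines:
  cos(∠DSE) = (SD² + SE² - DE²) / (2·SD·SE)
  ∠DSE = 60°

Step 9: From DE = 8, DS = 8, ES = 8, by the inverse law of cosines:
  cos(∠EDS) = (DE² + DS² - ES²) / (2·DE·DS)
  ∠EDS = 60°

Step 10: From RE = 14.78, RS = 8, ES = 8, by the inverse law of cosines:
  cos(∠ERS) = (RE² + RS² - ES²) / (2·RE·RS)
  ∠ERS = 22.5°

Step 11: From PE = 3, PS = √73, ES = 8, by the inverse law of cosines:
  cos(∠EPS) = (PE² + PS² - ES²) / (2·PE·PS)
  ∠EPS = 69.44°

Step 12: From SE = 8, SP = √73, EP = 3, by the inverse law of cosines:
  cos(∠ESP) = (SE² + SP² - EP²) / (2·SE·SP)
  ∠ESP = 20.56°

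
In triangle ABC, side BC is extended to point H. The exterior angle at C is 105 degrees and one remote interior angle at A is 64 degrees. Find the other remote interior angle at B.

angle B = 105 - 64 = 41 degrees (exterior angle theorem).

41 degrees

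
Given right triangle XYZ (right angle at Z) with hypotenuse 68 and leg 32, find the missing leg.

YZ = sqrt(68^2 - 32^2) = sqrt(3600) = 60

60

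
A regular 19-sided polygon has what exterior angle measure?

Each exterior angle of a regular n-gon is 360 / n.
For n = 19: 360 / 19 = 360/19 degrees.

360/19 degrees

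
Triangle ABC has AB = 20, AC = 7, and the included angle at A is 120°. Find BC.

Law of cosines: BC^2 = 20^2 + 7^2 - 2(20)(7)cos(120°) = 589, so BC = sqrt(589).

sqrt(589)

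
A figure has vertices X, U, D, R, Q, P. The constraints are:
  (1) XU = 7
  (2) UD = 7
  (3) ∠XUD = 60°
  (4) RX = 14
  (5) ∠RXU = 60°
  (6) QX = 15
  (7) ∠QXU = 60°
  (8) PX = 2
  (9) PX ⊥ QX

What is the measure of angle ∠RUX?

Step 1: By the law of cosines on triangle UXR: UR² = 7² + 14² − 2·7·14·cos(60°) = 147, so UR = 7·√3.
Step 2: By the inverse law of cosines on triangle RUX: cos(∠RUX) = ((7·√3)² + 7² − 14²) / (2·7·√3·7) = 0/169.74 = 0, so ∠RUX = 90°.

Therefore, the measure of angle ∠RUX = 90°.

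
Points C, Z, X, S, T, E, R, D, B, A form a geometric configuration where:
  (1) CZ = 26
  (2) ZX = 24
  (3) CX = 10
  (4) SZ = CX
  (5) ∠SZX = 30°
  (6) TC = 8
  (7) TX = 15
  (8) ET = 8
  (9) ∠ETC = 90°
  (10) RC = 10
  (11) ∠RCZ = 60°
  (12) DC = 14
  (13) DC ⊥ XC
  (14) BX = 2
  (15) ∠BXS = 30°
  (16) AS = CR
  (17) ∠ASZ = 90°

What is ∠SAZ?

From the given relations: AS = CR = 10; SZ = CX = 10.
Step 1: By the law of cosines on triangle ASZ: AZ² = 10² + 10² − 2·10·10·cos(90°) = 200, so AZ = 10·√2.
Step 2: By the inverse law of cosines on triangle SAZ: cos(∠SAZ) = (10² + (10·√2)² − 10²) / (2·10·10·√2) = 200/282.84 = 0.7071, so ∠SAZ = 45°.

Therefore, the measure of angle ∠SAZ = 45°.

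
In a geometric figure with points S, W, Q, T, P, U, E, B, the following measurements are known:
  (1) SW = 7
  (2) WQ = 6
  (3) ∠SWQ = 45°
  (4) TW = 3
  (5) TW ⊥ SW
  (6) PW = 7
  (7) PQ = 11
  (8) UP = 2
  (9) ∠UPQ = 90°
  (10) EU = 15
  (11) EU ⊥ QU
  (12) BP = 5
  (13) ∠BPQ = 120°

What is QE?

Step 1: By the law of cosines on triangle UPQ: UQ² = 2² + 11² − 2·2·11·cos(90°) = 125, so UQ = 5·√5.
Step 2: By the law of cosines on triangle QUE: QE² = (5·√5)² + 15² − 2·5·√5·15·cos(90°) = 350, so QE = 5·√14.

Therefore, the length of QE = 5·√14.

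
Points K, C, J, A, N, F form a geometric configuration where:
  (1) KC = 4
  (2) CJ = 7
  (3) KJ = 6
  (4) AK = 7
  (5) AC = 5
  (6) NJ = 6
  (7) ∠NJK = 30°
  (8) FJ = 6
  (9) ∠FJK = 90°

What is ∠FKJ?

Step 1: By the law of cosines on triangle KJF: KF² = 6² + 6² − 2·6·6·cos(90°) = 72, so KF = 6·√2.
Step 2: By the inverse law of cosines on triangle FKJ: cos(∠FKJ) = ((6·√2)² + 6² − 6²) / (2·6·√2·6) = 72/101.82 = 0.7071, so ∠FKJ = 45°.

Therefore, the measure of angle ∠FKJ = 45°.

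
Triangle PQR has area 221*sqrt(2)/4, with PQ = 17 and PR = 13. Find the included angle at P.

Area = (1/2) * a * b * sin(C)
sin(C) = 2 * Area / (a * b)
sin(C) = 2 * 221*sqrt(2)/4 / (17 * 13)
sin(C) = sqrt(2)/2
C = arcsin(sqrt(2)/2) = 45°
Since sin(180° - C) = sin(C), the obtuse angle 135° gives the same area, so C = 45° or C = 135°.

45° or 135°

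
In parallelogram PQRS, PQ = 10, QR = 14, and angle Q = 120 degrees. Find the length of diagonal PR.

Law of cosines: d^2 = 10^2 + 14^2 - 2(10)(14)cos(120°) = 436, so d = 2*sqrt(109).

2*sqrt(109)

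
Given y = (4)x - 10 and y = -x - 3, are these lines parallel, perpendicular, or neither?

Slope of line 1: m1 = 4
Slope of line 2: m2 = -1
m1 != m2 and m1*m2 = -4 != -1. Neither.

Neither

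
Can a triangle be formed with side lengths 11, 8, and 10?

Check all three triangle inequalities:
11 + 8 = 19 > 10 ✓
11 + 10 = 21 > 8 ✓
8 + 10 = 18 > 11 ✓
All conditions hold, so these sides form a valid triangle.

Yes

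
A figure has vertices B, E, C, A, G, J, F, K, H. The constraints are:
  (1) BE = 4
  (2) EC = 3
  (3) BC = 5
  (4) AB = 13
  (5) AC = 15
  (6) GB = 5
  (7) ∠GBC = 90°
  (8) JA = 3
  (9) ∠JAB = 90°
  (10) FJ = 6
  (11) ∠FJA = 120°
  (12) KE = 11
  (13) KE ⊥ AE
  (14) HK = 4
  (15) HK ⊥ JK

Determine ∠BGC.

Step 1: By the law of cosines on triangle GBC: GC² = 5² + 5² − 2·5·5·cos(90°) = 50, so GC = 5·√2.
Step 2: By the inverse law of cosines on triangle BGC: cos(∠BGC) = (5² + (5·√2)² − 5²) / (2·5·5·√2) = 50/70.71 = 0.7071, so ∠BGC = 45°.

Therefore, the measure of angle ∠BGC = 45°.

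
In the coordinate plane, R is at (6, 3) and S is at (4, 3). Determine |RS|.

d = sqrt((-2)^2 + (0)^2) = sqrt(4) = 2

2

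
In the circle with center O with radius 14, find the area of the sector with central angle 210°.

Sector area = π(14²)(7/12) = 343*pi/3

343*pi/3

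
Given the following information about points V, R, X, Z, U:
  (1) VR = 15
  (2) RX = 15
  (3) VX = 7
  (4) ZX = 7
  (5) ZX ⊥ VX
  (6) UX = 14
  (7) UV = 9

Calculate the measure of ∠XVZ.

Step 1: By the law of cosines on triangle VXZ: VZ² = 7² + 7² − 2·7·7·cos(90°) = 98, so VZ = 7·√2.
Step 2: By the inverse law of cosines on triangle XVZ: cos(∠XVZ) = (7² + (7·√2)² − 7²) / (2·7·7·√2) = 98/138.59 = 0.7071, so ∠XVZ = 45°.

Therefore, the measure of angle ∠XVZ = 45°.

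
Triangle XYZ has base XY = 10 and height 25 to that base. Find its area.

Area = (1/2)(10)(25) = 125

125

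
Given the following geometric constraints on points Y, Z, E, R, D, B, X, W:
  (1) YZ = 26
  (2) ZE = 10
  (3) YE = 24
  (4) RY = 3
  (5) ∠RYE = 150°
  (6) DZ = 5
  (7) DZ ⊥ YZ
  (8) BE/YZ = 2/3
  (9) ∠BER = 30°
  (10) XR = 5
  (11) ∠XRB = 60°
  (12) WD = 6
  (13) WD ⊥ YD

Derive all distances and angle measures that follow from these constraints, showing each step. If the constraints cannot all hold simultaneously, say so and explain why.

The constraints are consistent.

From the given relations:
  BE = 2/3·YZ = 2/3·26 ≈ 17.33

Step 1: From YZ = 26, ZD = 5, and ∠YZD = 90°, by the law of cosines:
  YD² = YZ² + ZD² - 2·YZ·ZD·cos(90°) = 676 + 25 - 0 = 701
  YD ≈ 26.48

Step 2: From EY = 24, YR = 3, and ∠EYR = 150°, by the law of cosines:
  ER² = EY² + YR² - 2·EY·YR·cos(150°) = 576 + 9 + 124.7 = 709.7
  ER ≈ 26.64

Step 3: From YE = 24, YZ = 26, EZ = 10, by the inverse law of cosines:
  cos(∠EYZ) = (YE² + YZ² - EZ²) / (2·YE·YZ)
  ∠EYZ = 22.62°

Step 4: From ZE = 10, ZY = 26, EY = 24, by the inverse law of cosines:
  cos(∠EZY) = (ZE² + ZY² - EY²) / (2·ZE·ZY)
  ∠EZY = 67.38°

Step 5: From EY = 24, EZ = 10, YZ = 26, by the inverse law of cosines:
  cos(∠YEZ) = (EY² + EZ² - YZ²) / (2·EY·EZ)
  ∠YEZ = 90°

Step 6: From YD = 26.48, DW = 6, and ∠YDW = 90°, by the law of cosines:
  YW² = YD² + DW² - 2·YD·DW·cos(90°) = 701 + 36 - 0 = 737
  YW ≈ 27.15

Step 7: From RE = 26.64, EB = 17.33, and ∠REB = 30°, by the law of cosines:
  RB² = RE² + EB² - 2·RE·EB·cos(30°) = 709.7 + 300.4 - 799.8 = 210.4
  RB ≈ 14.5

Step 8: From YD = 26.48, YZ = 26, DZ = 5, by the inverse law of cosines:
  cos(∠DYZ) = (YD² + YZ² - DZ²) / (2·YD·YZ)
  ∠DYZ = 10.89°

Step 9: From ER = 26.64, EY = 24, RY = 3, by the inverse law of cosines:
  cos(∠REY) = (ER² + EY² - RY²) / (2·ER·EY)
  ∠REY = 3.23°

Step 10: From RE = 26.64, RY = 3, EY = 24, by the inverse law of cosines:
  cos(∠ERY) = (RE² + RY² - EY²) / (2·RE·RY)
  ∠ERY = 26.77°

Step 11: From DY = 26.48, DZ = 5, YZ = 26, by the inverse law of cosines:
  cos(∠YDZ) = (DY² + DZ² - YZ²) / (2·DY·DZ)
  ∠YDZ = 79.11°

Step 12: From BR = 14.5, RX = 5, and ∠BRX = 60°, by the law of cosines:
  BX² = BR² + RX² - 2·BR·RX·cos(60°) = 210.4 + 25 - 72.52 = 162.8
  BX ≈ 12.76

Step 13: From YD = 26.48, YW = 27.15, DW = 6, by the inverse law of cosines:
  cos(∠DYW) = (YD² + YW² - DW²) / (2·YD·YW)
  ∠DYW = 12.77°

Step 14: From RB = 14.5, RE = 26.64, BE = 17.33, by the inverse law of cosines:
  cos(∠BRE) = (RB² + RE² - BE²) / (2·RB·RE)
  ∠BRE = 36.7°

Step 15: From BE = 17.33, BR = 14.5, ER = 26.64, by the inverse law of cosines:
  cos(∠EBR) = (BE² + BR² - ER²) / (2·BE·BR)
  ∠EBR = 113.3°

Step 16: From WD = 6, WY = 27.15, DY = 26.48, by the inverse law of cosines:
  cos(∠DWY) = (WD² + WY² - DY²) / (2·WD·WY)
  ∠DWY = 77.23°

Step 17: From BR = 14.5, BX = 12.76, RX = 5, by the inverse law of cosines:
  cos(∠RBX) = (BR² + BX² - RX²) / (2·BR·BX)
  ∠RBX = 19.84°

Step 18: From XB = 12.76, XR = 5, BR = 14.5, by the inverse law of cosines:
  cos(∠BXR) = (XB² + XR² - BR²) / (2·XB·XR)
  ∠BXR = 100.16°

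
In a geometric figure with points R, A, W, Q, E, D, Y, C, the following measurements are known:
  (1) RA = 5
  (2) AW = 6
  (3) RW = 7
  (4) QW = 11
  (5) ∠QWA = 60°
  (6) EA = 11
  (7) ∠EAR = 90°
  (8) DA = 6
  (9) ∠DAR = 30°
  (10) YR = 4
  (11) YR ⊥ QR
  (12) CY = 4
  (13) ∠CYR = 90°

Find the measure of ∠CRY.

Step 1: By the law of cosines on triangle RYC: RC² = 4² + 4² − 2·4·4·cos(90°) = 32, so RC = 4·√2.
Step 2: By the inverse law of cosines on triangle CRY: cos(∠CRY) = ((4·√2)² + 4² − 4²) / (2·4·√2·4) = 32/45.25 = 0.7071, so ∠CRY = 45°.

Therefore, the measure of angle ∠CRY = 45°.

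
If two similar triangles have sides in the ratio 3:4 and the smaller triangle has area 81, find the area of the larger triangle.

For similar figures, the area ratio equals the square of the side ratio.
Side ratio (the smaller triangle to the larger triangle) = 3:4, so area ratio = 3^2:4^2 = 9:16.
If the area of the smaller triangle is 81, then the area of the larger triangle = 81 * (16/9) = 144.

144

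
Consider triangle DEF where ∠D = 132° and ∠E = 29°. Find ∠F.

Let angle F = x. Then 132 + 29 + x = 180.
x = 180 - 161 = 19 degrees.

19 degrees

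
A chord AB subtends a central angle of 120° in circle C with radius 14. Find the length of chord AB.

Chord = 2(14) sin(60°) = 14*sqrt(3)

14*sqrt(3)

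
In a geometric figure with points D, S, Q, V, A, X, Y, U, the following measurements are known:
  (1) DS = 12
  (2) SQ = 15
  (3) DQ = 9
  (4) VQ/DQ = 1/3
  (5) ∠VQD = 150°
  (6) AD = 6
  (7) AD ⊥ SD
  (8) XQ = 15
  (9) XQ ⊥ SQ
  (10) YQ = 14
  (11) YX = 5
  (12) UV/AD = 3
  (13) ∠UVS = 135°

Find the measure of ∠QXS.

Step 1: By the law of cosines on triangle XQS: XS² = 15² + 15² − 2·15·15·cos(90°) = 450, so XS = 15·√2.
Step 2: By the inverse law of cosines on triangle QXS: cos(∠QXS) = (15² + (15·√2)² − 15²) / (2·15·15·√2) = 450/636.4 = 0.7071, so ∠QXS = 45°.

Therefore, the measure of angle ∠QXS = 45°.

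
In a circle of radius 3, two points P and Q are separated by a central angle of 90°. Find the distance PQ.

Chord = 2(3) sin(45°) = 3*sqrt(2)

3*sqrt(2)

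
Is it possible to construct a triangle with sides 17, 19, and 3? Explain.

Sort the sides: 3, 17, 19.
It suffices to check that the sum of the two smallest exceeds the largest:
3 + 17 = 20 > 19. ✓
Yes, a valid triangle can be formed.

Yes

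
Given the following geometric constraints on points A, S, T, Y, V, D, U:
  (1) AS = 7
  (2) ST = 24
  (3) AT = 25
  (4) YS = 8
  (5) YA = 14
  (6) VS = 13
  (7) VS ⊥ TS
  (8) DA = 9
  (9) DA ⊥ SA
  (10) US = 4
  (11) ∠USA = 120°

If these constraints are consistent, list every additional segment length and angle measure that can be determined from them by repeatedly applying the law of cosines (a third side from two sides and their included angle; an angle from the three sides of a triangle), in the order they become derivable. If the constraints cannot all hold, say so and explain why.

The constraints are consistent. Derivable facts, in order:
After 1 step:
- AU = √93
- SD = √130
- TV ≈ 27.29
- ∠AST = 90°
- ∠ASY = 137.82°
- ∠ATS = 16.26°
- ∠AYS = 19.62°
- ∠SAT = 73.74°
- ∠SAY = 22.56°
After 2 steps:
- ∠ADS = 37.87°
- ∠ASD = 52.13°
- ∠AUS = 38.95°
- ∠SAU = 21.05°
- ∠STV = 28.44°
- ∠SVT = 61.56°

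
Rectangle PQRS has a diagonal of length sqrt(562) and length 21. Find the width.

The diagonal of a rectangle forms a right triangle with the two sides.
Rearranging the Pythagorean theorem: missing side = sqrt(d^2 - known^2).
= sqrt(562 - 441) = sqrt(121) = 11.

11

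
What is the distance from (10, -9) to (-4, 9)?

The horizontal distance is |-4 - 10| = 14 and the vertical distance is |9 - -9| = 18.
By the Pythagorean theorem, d = sqrt(14^2 + 18^2) = sqrt(520) = 2*sqrt(130).

2*sqrt(130)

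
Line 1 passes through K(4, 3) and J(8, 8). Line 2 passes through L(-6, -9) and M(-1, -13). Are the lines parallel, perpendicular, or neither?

Slope of line 1: m1 = (8 - 3)/(8 - 4) = 5/4 = 5/4
Slope of line 2: m2 = (-13 - -9)/(-1 - -6) = -4/5 = -4/5
Two lines are perpendicular when the product of their slopes is -1 (negative reciprocals).
m1 * m2 = (5/4) * (-4/5) = -1, confirming perpendicularity.

Perpendicular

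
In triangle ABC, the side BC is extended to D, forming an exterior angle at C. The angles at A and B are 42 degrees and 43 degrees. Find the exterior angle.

Exterior angle = 42 + 43 = 85 degrees (exterior angle theorem).

85 degrees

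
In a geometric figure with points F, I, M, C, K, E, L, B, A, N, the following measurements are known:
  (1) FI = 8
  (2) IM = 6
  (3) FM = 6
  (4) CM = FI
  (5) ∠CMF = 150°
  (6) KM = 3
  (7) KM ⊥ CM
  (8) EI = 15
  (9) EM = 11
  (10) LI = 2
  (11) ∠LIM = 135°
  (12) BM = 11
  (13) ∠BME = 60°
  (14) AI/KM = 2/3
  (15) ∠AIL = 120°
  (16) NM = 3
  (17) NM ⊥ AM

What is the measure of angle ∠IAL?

From the given relations: AI = 2/3·KM = 2/3·3 = 2.
Step 1: By the law of cosines on triangle AIL: AL² = 2² + 2² − 2·2·2·cos(120°) = 12, so AL = 2·√3.
Step 2: By the inverse law of cosines on triangle IAL: cos(∠IAL) = (2² + (2·√3)² − 2²) / (2·2·2·√3) = 12/13.86 = 0.866, so ∠IAL = 30°.

Therefore, the measure of angle ∠IAL = 30°.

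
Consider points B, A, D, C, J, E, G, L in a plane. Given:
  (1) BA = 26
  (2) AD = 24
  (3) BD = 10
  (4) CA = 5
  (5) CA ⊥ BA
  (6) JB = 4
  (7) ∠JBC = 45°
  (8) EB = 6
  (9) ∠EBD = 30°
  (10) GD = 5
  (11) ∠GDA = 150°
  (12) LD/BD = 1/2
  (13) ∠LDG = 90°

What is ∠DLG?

From the given relations: LD = 1/2·BD = 1/2·10 = 5.
Step 1: By the law of cosines on triangle LDG: LG² = 5² + 5² − 2·5·5·cos(90°) = 50, so LG = 5·√2.
Step 2: By the inverse law of cosines on triangle DLG: cos(∠DLG) = (5² + (5·√2)² − 5²) / (2·5·5·√2) = 50/70.71 = 0.7071, so ∠DLG = 45°.

Therefore, the measure of angle ∠DLG = 45°.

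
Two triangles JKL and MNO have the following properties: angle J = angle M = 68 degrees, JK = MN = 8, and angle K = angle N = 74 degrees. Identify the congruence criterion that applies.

The given information provides:
angle J = angle M = 68 degrees, JK = MN = 8, and angle K = angle N = 74 degrees
This matches the ASA congruence theorem.
Two pairs of corresponding angles and the included side are equal (Angle-Side-Angle).

ASA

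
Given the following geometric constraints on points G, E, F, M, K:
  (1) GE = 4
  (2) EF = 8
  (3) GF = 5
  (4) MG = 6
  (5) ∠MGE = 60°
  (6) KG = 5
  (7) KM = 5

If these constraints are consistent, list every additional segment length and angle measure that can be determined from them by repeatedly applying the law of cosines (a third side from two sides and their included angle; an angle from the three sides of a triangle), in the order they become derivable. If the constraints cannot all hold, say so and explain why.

The constraints are consistent. Derivable facts, in order:
After 1 step:
- EM = 2·√7
- ∠EFG = 24.15°
- ∠EGF = 125.1°
- ∠FEG = 30.75°
- ∠GKM = 73.74°
- ∠GMK = 53.13°
- ∠KGM = 53.13°
After 2 steps:
- ∠EMG = 40.89°
- ∠GEM = 79.11°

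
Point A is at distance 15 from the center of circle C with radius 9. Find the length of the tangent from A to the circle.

tangent = √(d² - r²) = √(15² - 9²) = √(225 - 81) = √144 = 12

12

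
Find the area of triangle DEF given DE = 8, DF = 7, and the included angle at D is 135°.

When two sides and the included angle are known, the area formula is (1/2)ab sin(C).
The height from one side to the opposite vertex is 7 sin(135°) = 7*sqrt(2)/2.
Area = (1/2) * 8 * 7*sqrt(2)/2 = 14*sqrt(2).

14*sqrt(2)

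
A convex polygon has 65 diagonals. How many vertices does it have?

Using d = n(n - 3)/2, we solve 65 = n(n - 3)/2.
So n(n - 3) = 130.
Testing n = 13: 13 * 10 = 130 = 130. Correct.
The polygon has 13 sides.

13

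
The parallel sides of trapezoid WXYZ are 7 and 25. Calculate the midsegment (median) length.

The midsegment of a trapezoid = (base1 + base2) / 2
midsegment = (7 + 25) / 2
midsegment = 32 / 2
midsegment = 16

16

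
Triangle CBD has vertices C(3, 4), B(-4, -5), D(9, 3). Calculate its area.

The Shoelace formula computes the area from vertex coordinates by summing cross products.
For vertices (3,4), (-4,-5), (9,3):
Signed sum = 3*-5 - -4*4 + -4*3 - 9*-5 + 9*4 - 3*3
= 1 + 33 + 27 = 61
Area = (1/2)|61| = 61/2.

61/2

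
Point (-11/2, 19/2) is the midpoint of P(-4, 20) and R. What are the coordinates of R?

Using the midpoint formula: M = ((x1 + x2)/2, (y1 + y2)/2)
We know M = (-11/2, 19/2) and P = (-4, 20)
For x: -11/2 = (-4 + x2)/2, so x2 = 2*-11/2 - -4 = -7
For y: 19/2 = (20 + y2)/2, so y2 = 2*19/2 - 20 = -1
R = (-7, -1)

(-7, -1)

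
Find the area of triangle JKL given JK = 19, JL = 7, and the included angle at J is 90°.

Area = (1/2) * JK * JL * sin(J)
Area = (1/2) * 19 * 7 * sin(90°)
Area = (1/2) * 19 * 7 * 1
Area = 133/2

133/2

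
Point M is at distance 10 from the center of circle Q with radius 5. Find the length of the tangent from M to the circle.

tangent = √(d² - r²) = √(10² - 5²) = √(100 - 25) = √75 = 5*sqrt(3)

5*sqrt(3)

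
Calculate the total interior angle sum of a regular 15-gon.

The sum of interior angles of an n-sided polygon is (n - 2) * 180.
For n = 15: (15 - 2) * 180 = 13 * 180 = 2340 degrees.

2340 degrees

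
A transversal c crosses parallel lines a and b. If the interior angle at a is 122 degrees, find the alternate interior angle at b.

Alternate interior angles are equal: 122 degrees.

122 degrees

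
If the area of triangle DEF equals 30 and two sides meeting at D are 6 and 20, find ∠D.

From the SAS area formula Area = (1/2)ab sin(C), rearranging gives sin(C) = 2*Area/(ab).
sin(C) = 2 * 30 / (120) = 1/2.
Therefore C = arcsin(1/2) = 30°.
Since sin(180° - C) = sin(C), the obtuse angle 150° gives the same area, so C = 30° or C = 150°.

30° or 150°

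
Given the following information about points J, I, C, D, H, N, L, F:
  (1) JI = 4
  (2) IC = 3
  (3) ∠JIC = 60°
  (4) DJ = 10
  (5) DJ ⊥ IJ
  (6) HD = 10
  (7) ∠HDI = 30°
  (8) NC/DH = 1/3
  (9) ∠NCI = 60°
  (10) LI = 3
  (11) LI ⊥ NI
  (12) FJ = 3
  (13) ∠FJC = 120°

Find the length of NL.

From the given relations: NC = 1/3·DH = 1/3·10 ≈ 3.33.
Step 1: By the law of cosines on triangle NCI: NI² = 3.33² + 3² − 2·3.33·3·cos(60°) = 10.11, so NI ≈ 3.18.
Step 2: By the law of cosines on triangle NIL: NL² = 3.18² + 3² − 2·3.18·3·cos(90°) = 19.11, so NL = 2/3·√43.

Therefore, the length of NL = 2/3·√43.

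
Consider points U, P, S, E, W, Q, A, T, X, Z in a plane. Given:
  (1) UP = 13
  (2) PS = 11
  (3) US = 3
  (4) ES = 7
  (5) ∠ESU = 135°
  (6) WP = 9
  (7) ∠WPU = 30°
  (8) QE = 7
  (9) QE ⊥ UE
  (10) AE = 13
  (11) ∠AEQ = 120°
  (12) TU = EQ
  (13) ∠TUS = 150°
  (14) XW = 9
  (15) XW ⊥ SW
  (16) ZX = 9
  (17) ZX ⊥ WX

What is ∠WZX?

Step 1: By the law of cosines on triangle ZXW: ZW² = 9² + 9² − 2·9·9·cos(90°) = 162, so ZW = 9·√2.
Step 2: By the inverse law of cosines on triangle WZX: cos(∠WZX) = ((9·√2)² + 9² − 9²) / (2·9·√2·9) = 162/229.1 = 0.7071, so ∠WZX = 45°.

Therefore, the measure of angle ∠WZX = 45°.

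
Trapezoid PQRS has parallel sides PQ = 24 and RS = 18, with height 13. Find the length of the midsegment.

The midsegment (median) of a trapezoid connects the midpoints of the non-parallel sides.
Its length is the average of the two bases: (24 + 18) / 2 = 21.

21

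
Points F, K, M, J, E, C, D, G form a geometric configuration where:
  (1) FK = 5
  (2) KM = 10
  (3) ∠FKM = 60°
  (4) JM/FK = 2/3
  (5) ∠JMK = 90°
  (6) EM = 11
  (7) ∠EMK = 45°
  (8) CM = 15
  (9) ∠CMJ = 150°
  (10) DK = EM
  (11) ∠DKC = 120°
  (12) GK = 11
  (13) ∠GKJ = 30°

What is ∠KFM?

Step 1: By the law of cosines on triangle FKM: FM² = 5² + 10² − 2·5·10·cos(60°) = 75, so FM = 5·√3.
Step 2: By the inverse law of cosines on triangle KFM: cos(∠KFM) = (5² + (5·√3)² − 10²) / (2·5·5·√3) = 0/86.6 = 0, so ∠KFM = 90°.

Therefore, the measure of angle ∠KFM = 90°.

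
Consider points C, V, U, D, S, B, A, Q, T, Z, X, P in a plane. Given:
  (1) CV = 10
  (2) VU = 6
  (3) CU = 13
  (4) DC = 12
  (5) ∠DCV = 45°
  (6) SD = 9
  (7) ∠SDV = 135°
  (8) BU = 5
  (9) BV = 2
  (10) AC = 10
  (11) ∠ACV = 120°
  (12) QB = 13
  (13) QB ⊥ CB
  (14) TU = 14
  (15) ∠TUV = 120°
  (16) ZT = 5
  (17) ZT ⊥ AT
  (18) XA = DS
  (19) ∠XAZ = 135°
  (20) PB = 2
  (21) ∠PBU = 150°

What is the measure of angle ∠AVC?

Step 1: By the law of cosines on triangle VCA: VA² = 10² + 10² − 2·10·10·cos(120°) = 300, so VA = 10·√3.
Step 2: By the inverse law of cosines on triangle AVC: cos(∠AVC) = ((10·√3)² + 10² − 10²) / (2·10·√3·10) = 300/346.41 = 0.866, so ∠AVC = 30°.

Therefore, the measure of angle ∠AVC = 30°.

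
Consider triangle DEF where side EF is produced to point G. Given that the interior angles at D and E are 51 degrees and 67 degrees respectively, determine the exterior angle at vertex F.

By the exterior angle theorem, an exterior angle of a triangle equals the sum of the two remote interior angles.
Exterior angle = angle D + angle E
Exterior angle = 51 + 67 = 118 degrees

118 degrees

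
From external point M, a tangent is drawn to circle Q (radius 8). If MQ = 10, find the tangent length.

The tangent, radius, and line from the external point to the center form a right triangle.
The right angle is where the tangent meets the radius.
By the Pythagorean theorem: tangent² + 8² = 10²
tangent² = 100 - 64 = 36
tangent = 6

6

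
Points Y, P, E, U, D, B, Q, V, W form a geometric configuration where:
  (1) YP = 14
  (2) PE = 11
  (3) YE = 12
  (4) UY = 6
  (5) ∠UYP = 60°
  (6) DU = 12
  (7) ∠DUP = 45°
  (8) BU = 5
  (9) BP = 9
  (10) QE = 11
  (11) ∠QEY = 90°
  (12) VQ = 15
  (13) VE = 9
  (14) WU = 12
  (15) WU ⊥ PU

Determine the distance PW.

Step 1: By the law of cosines on triangle UYP: UP² = 6² + 14² − 2·6·14·cos(60°) = 148, so UP = 2·√37.
Step 2: By the law of cosines on triangle PUW: PW² = (2·√37)² + 12² − 2·2·√37·12·cos(90°) = 292, so PW = 2·√73.

Therefore, the length of PW = 2·√73.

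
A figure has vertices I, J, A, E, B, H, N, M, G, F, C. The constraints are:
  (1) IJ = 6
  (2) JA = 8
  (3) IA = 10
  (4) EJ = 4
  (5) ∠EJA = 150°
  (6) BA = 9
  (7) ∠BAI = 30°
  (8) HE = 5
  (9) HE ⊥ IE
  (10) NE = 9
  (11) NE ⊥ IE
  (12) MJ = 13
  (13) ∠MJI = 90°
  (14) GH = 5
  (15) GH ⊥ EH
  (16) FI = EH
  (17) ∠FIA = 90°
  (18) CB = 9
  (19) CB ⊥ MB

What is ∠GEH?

Step 1: By the law of cosines on triangle EHG: EG² = 5² + 5² − 2·5·5·cos(90°) = 50, so EG = 5·√2.
Step 2: By the inverse law of cosines on triangle GEH: cos(∠GEH) = ((5·√2)² + 5² − 5²) / (2·5·√2·5) = 50/70.71 = 0.7071, so ∠GEH = 45°.

Therefore, the measure of angle ∠GEH = 45°.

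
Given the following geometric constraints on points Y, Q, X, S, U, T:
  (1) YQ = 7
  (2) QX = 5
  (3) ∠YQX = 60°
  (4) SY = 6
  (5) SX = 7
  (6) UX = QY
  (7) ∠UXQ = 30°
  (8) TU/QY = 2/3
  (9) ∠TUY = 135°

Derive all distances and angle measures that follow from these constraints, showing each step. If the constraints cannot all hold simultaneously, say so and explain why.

The constraints are consistent.

From the given relations:
  UX = QY = 7
  TU = 2/3·QY = 2/3·7 ≈ 4.67

Step 1: From YQ = 7, QX = 5, and ∠YQX = 60°, by the law of cosines:
  YX² = YQ² + QX² - 2·YQ·QX·cos(60°) = 49 + 25 - 35 = 39
  YX = √39

Step 2: From QX = 5, XU = 7, and ∠QXU = 30°, by the law of cosines:
  QU² = QX² + XU² - 2·QX·XU·cos(30°) = 25 + 49 - 60.62 = 13.38
  QU ≈ 3.66

Step 3: From YQ = 7, YX = √39, QX = 5, by the inverse law of cosines:
  cos(∠QYX) = (YQ² + YX² - QX²) / (2·YQ·YX)
  ∠QYX = 43.9°

Step 4: From YS = 6, YX = √39, SX = 7, by the inverse law of cosines:
  cos(∠SYX) = (YS² + YX² - SX²) / (2·YS·YX)
  ∠SYX = 69.7°

Step 5: From QU = 3.66, QX = 5, UX = 7, by the inverse law of cosines:
  cos(∠UQX) = (QU² + QX² - UX²) / (2·QU·QX)
  ∠UQX = 106.88°

Step 6: From XQ = 5, XY = √39, QY = 7, by the inverse law of cosines:
  cos(∠QXY) = (XQ² + XY² - QY²) / (2·XQ·XY)
  ∠QXY = 76.1°

Step 7: From XS = 7, XY = √39, SY = 6, by the inverse law of cosines:
  cos(∠SXY) = (XS² + XY² - SY²) / (2·XS·XY)
  ∠SXY = 53.5°

Step 8: From SX = 7, SY = 6, XY = √39, by the inverse law of cosines:
  cos(∠XSY) = (SX² + SY² - XY²) / (2·SX·SY)
  ∠XSY = 56.8°

Step 9: From UQ = 3.66, UX = 7, QX = 5, by the inverse law of cosines:
  cos(∠QUX) = (UQ² + UX² - QX²) / (2·UQ·UX)
  ∠QUX = 43.12°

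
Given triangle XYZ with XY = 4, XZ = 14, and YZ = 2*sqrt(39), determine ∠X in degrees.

By the inverse law of cosines: cos(X) = (XY² + XZ² - YZ²) / (2 × XY × XZ)
cos(X) = (4² + 14² - (2*sqrt(39))²) / (2 × 4 × 14)
cos(X) = (16 + 196 - (156)) / 112
cos(X) = 1/2
X = arccos(1/2) = 60°

60°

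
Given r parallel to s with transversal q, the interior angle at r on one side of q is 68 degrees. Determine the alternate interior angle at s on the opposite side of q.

Alternate interior angles are equal: 68 degrees.

68 degrees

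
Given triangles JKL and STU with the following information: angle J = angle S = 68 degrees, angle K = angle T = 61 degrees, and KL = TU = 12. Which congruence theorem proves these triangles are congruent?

Consider the given information: angle J = angle S = 68 degrees, angle K = angle T = 61 degrees, and KL = TU = 12
This is not ASA or HL: ASA requires two angles and the side between them. HL only applies to right triangles with matching hypotenuse and leg.
The correct criterion is AAS. Two pairs of corresponding angles and a non-included side are equal (Angle-Angle-Side).

AAS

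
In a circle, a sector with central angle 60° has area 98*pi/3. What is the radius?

Sector area A = πr² × θ/360, so r² = 360A / (πθ).
r² = 360 × 98*pi/3 / (π × 60)
r² = 196
r = 14

14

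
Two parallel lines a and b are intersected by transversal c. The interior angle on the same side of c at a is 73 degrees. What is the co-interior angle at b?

Co-interior angles (same-side interior) formed by parallel lines and a transversal are supplementary (sum to 180 degrees).
The given angle is 73 degrees.
The co-interior angle = 180 - 73 = 107 degrees.

107 degrees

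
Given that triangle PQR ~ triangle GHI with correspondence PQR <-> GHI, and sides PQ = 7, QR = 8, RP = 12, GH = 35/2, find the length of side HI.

k = 35/2/7 = 5/2. HI = 5/2 * 8 = 20.

20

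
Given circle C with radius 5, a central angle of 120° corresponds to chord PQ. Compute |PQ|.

Drop a perpendicular from the center to the chord, bisecting both the chord and the central angle.
Each half-chord = r sin(θ/2) = 5 sin(60°).
The full chord = 2 × 5 × sin(60°) = 5*sqrt(3).

5*sqrt(3)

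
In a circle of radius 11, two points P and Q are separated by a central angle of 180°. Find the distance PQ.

Chord = 2(11) sin(90°) = 22

22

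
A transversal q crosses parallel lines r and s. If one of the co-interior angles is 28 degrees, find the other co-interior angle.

Co-interior (same-side interior) angles are between the parallel lines on the same side of the transversal.
Unlike corresponding or alternate interior angles, they are supplementary rather than equal.
So the angle = 180 - 28 = 152 degrees.

152 degrees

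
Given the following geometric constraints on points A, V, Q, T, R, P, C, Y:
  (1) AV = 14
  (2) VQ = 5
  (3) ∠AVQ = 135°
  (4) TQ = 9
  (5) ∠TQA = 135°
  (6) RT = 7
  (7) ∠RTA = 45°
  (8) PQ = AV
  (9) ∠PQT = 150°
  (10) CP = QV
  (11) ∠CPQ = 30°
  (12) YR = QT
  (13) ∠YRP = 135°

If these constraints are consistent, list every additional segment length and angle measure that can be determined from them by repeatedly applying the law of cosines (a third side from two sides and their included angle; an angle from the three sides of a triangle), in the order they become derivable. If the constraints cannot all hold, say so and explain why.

The constraints are consistent. Derivable facts, in order:
After 1 step:
- AQ ≈ 17.89
- QC ≈ 9.99
- TP ≈ 22.25
After 2 steps:
- AT ≈ 25.07
- ∠AQV = 33.6°
- ∠CQP = 14.5°
- ∠PCQ = 135.5°
- ∠PTQ = 18.33°
- ∠QAV = 11.4°
- ∠QPT = 11.67°
After 3 steps:
- AR ≈ 20.72
- ∠ATQ = 30.3°
- ∠QAT = 14.7°
After 4 steps:
- ∠ART = 121.18°
- ∠RAT = 13.82°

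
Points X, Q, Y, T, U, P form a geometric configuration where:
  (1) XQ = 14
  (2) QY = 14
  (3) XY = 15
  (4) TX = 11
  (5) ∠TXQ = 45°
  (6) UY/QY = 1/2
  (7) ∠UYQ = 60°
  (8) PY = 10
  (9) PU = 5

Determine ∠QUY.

From the given relations: UY = 1/2·QY = 1/2·14 = 7.
Step 1: By the law of cosines on triangle UYQ: UQ² = 7² + 14² − 2·7·14·cos(60°) = 147, so UQ = 7·√3.
Step 2: By the inverse law of cosines on triangle QUY: cos(∠QUY) = ((7·√3)² + 7² − 14²) / (2·7·√3·7) = 0/169.74 = 0, so ∠QUY = 90°.

Therefore, the measure of angle ∠QUY = 90°.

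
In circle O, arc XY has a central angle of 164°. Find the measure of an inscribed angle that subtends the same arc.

An inscribed angle intercepts an arc from a point on the circle, while the central angle intercepts the same arc from the center.
The inscribed angle is always half the central angle: 164° / 2 = 82°.

82°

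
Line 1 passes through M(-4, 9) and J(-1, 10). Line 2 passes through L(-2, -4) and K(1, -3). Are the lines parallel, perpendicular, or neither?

Slope of line 1: m1 = (10 - 9)/(-1 - -4) = 1/3 = 1/3
Slope of line 2: m2 = (-3 - -4)/(1 - -2) = 1/3 = 1/3
Since m1 = m2 = 1/3, the lines are parallel.

Parallel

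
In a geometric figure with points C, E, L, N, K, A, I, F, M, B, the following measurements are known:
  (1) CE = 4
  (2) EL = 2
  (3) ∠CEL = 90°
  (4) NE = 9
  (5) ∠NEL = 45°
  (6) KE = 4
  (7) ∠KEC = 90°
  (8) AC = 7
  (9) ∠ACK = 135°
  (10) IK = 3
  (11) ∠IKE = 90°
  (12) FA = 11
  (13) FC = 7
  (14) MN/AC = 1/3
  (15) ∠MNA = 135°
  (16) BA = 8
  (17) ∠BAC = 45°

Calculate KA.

Step 1: By the law of cosines on triangle CEK: CK² = 4² + 4² − 2·4·4·cos(90°) = 32, so CK = 4·√2.
Step 2: By the law of cosines on triangle KCA: KA² = (4·√2)² + 7² − 2·4·√2·7·cos(135°) = 137, so KA = √137.

Therefore, the length of KA = √137.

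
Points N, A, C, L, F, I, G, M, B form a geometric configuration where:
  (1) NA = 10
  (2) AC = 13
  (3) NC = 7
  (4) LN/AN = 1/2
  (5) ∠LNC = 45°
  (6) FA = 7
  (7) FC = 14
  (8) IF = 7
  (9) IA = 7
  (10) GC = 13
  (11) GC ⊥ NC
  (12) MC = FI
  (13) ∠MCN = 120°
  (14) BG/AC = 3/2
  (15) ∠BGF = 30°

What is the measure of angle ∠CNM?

From the given relations: MC = FI = 7.
Step 1: By the law of cosines on triangle NCM: NM² = 7² + 7² − 2·7·7·cos(120°) = 147, so NM = 7·√3.
Step 2: By the inverse law of cosines on triangle CNM: cos(∠CNM) = (7² + (7·√3)² − 7²) / (2·7·7·√3) = 147/169.74 = 0.866, so ∠CNM = 30°.

Therefore, the measure of angle ∠CNM = 30°.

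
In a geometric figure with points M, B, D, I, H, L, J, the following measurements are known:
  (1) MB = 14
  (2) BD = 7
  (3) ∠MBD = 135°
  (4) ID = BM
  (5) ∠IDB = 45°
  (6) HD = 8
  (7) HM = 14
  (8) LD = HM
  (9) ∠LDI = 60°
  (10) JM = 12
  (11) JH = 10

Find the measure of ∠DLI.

From the given relations: LD = HM = 14; ID = BM = 14.
Step 1: By the law of cosines on triangle LDI: LI² = 14² + 14² − 2·14·14·cos(60°) = 196, so LI = 14.
Step 2: By the inverse law of cosines on triangle DLI: cos(∠DLI) = (14² + 14² − 14²) / (2·14·14) = 196/392 = 0.5, so ∠DLI = 60°.

Therefore, the measure of angle ∠DLI = 60°.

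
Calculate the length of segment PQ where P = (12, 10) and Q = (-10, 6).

The horizontal distance is |-10 - 12| = 22 and the vertical distance is |6 - 10| = 4.
By the Pythagorean theorem, d = sqrt(22^2 + 4^2) = sqrt(500) = 10*sqrt(5).

10*sqrt(5)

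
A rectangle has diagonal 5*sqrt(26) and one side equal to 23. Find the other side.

The diagonal of a rectangle forms a right triangle with the two sides.
Rearranging the Pythagorean theorem: missing side = sqrt(d^2 - known^2).
= sqrt(650 - 529) = sqrt(121) = 11.

11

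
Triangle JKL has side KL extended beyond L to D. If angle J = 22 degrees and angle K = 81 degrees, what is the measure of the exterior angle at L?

The interior angle at L is 180 - 22 - 81 = 77 degrees.
The exterior angle and interior angle at L are supplementary:
Exterior angle = 180 - 77 = 103 degrees.

103 degrees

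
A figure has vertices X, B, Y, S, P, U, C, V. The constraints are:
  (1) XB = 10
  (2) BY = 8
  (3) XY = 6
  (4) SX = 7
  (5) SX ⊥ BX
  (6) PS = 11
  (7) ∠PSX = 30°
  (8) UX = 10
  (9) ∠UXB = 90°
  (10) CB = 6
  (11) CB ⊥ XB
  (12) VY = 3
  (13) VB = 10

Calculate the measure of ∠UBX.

Step 1: By the law of cosines on triangle BXU: BU² = 10² + 10² − 2·10·10·cos(90°) = 200, so BU = 10·√2.
Step 2: By the inverse law of cosines on triangle UBX: cos(∠UBX) = ((10·√2)² + 10² − 10²) / (2·10·√2·10) = 200/282.84 = 0.7071, so ∠UBX = 45°.

Therefore, the measure of angle ∠UBX = 45°.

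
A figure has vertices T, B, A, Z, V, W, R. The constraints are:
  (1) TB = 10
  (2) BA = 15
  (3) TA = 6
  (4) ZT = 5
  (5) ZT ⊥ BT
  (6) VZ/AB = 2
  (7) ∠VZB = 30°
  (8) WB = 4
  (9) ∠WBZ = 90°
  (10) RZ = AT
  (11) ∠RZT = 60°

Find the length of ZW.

Step 1: By the law of cosines on triangle ZTB: ZB² = 5² + 10² − 2·5·10·cos(90°) = 125, so ZB = 5·√5.
Step 2: By the law of cosines on triangle ZBW: ZW² = (5·√5)² + 4² − 2·5·√5·4·cos(90°) = 141, so ZW = √141.

Therefore, the length of ZW = √141.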